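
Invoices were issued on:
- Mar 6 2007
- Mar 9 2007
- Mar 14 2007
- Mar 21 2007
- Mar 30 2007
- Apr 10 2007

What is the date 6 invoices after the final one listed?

The spacing grows by 2 each time: 3, 5, 7, 9, 11 days.
Next gap: 13 days. Apr 10 2007 + 13 days = Apr 23 2007.
Next gap: 15 days. Apr 23 2007 + 15 days = May 8 2007.
Next gap: 17 days. May 8 2007 + 17 days = May 25 2007.
Next gap: 19 days. May 25 2007 + 19 days = Jun 13 2007.
Next gap: 21 days. Jun 13 2007 + 21 days = Jul 4 2007.
Next gap: 23 days. Jul 4 2007 + 23 days = Jul 27 2007.

Jul 27 2007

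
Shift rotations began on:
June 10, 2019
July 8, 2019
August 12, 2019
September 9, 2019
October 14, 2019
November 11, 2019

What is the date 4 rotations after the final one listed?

March 9, 2020

These are Mondays at 28- or 35-day spacing (28, 35, 28, 35, 28).
The pattern: 2nd Monday of the month.
December 2019 — 2nd Monday is December 9, 2019.
January 2020 — 2nd Monday is January 13, 2020.
February 2020 — 2nd Monday is February 10, 2020.
March 2020 — 2nd Monday is March 9, 2020.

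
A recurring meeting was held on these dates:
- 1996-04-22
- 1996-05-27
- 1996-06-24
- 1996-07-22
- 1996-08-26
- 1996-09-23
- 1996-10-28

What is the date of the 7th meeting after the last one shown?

These are Mondays at 28- or 35-day spacing (35, 28, 28, 35, 28, 35).
The pattern: 4th Monday of the month.
4th Monday of November 1996: 1996-11-25.
4th Monday of December 1996: 1996-12-23.
January 1997 — 4th Monday is 1997-01-27.
4th Monday of February 1997: 1997-02-24.
March 1997 — 4th Monday is 1997-03-24.
4th Monday of April 1997: 1997-04-28.
May 1997 — 4th Monday is 1997-05-26.

1997-05-26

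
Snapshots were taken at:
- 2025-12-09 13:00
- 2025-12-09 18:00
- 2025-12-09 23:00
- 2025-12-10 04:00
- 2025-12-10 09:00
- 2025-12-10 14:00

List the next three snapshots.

Gaps: 5, 5, 5, 5, 5 hours — each event is 5 hours after the previous one.
2025-12-10 14:00 + 5 h = 2025-12-10 19:00.
2025-12-10 19:00 + 5 h = 2025-12-11 00:00.
2025-12-11 00:00 + 5 h = 2025-12-11 05:00.

2025-12-10 19:00, 2025-12-11 00:00, 2025-12-11 05:00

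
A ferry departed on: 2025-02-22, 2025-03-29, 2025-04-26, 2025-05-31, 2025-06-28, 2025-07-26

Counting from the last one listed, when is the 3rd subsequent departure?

Every date is a Saturday; gaps 35, 28, 35, 28, 28 days.
Each is the last Saturday of its month (at least one falls on the 29th or later, ruling out '4th Saturday').
August 2025 ends with Saturday 2025-08-30.
Last Saturday of September 2025: 2025-09-27.
Last Saturday of October 2025: 2025-10-25.

2025-10-25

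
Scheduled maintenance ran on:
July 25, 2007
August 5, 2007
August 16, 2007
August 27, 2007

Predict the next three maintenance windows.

September 7, 2007; September 18, 2007; September 29, 2007

The spacing is 11, 11, 11 days — always 11 days.
August 27, 2007 + 11 days = September 7, 2007.
September 7, 2007 + 11 days = September 18, 2007.
September 18, 2007 + 11 days = September 29, 2007.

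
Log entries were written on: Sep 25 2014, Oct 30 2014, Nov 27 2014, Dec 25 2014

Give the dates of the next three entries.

All Thursdays; the gaps (35, 28, 28) vary with month length.
This is the last Thursday of each month.
January 2015 ends with Thursday Jan 29 2015.
February 2015 ends with Thursday Feb 26 2015.
March 2015 ends with Thursday Mar 26 2015.

Jan 29 2015, Feb 26 2015, Mar 26 2015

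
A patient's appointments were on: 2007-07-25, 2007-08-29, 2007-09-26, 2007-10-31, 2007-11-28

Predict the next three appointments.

2007-12-26, 2008-01-30, 2008-02-27

All Wednesdays; the gaps (35, 28, 35, 28) vary with month length.
This is the last Wednesday of each month.
Last Wednesday of December 2007: 2007-12-26.
Last Wednesday of January 2008: 2008-01-30.
February 2008 ends with Wednesday 2008-02-27.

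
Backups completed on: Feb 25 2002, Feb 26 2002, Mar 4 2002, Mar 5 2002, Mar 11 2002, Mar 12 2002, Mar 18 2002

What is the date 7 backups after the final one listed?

Apr 9 2002

The gap pattern 1, 6, 1, 6, 1, 6 repeats every 2 events.
These are the Mondays and Tuesdays of each week.
Next Tuesday: Mar 19 2002.
Next Monday: Mar 25 2002.
The following Tuesday is Mar 26 2002.
The following Monday is Apr 1 2002.
The following Tuesday is Apr 2 2002.
The following Monday is Apr 8 2002.
Next Tuesday: Apr 9 2002.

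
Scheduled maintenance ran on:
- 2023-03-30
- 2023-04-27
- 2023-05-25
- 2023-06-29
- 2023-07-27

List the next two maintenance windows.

2023-08-31, 2023-09-28

Every date is a Thursday; gaps 28, 28, 35, 28 days.
Each is the last Thursday of its month (at least one falls on the 29th or later, ruling out '4th Thursday').
August 2023 ends with Thursday 2023-08-31.
September 2023 ends with Thursday 2023-09-28.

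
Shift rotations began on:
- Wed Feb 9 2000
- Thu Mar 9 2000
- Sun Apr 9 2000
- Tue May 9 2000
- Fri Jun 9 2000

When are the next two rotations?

Each date is the 9th; the gaps (29, 31, 30, 31) track the month lengths.
The rule is the 9th of each month.
July 2000: Sun Jul 9 2000.
Next: August 2000 → Wed Aug 9 2000.

Sun Jul 9 2000, Wed Aug 9 2000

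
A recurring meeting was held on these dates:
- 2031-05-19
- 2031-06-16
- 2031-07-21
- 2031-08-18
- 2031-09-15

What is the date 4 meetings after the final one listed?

Gaps: 28, 35, 28, 28 days — a mix of 28 and 35. Every date is a Monday.
Each is the 3rd Monday of its month.
3rd Monday of October 2031: 2031-10-20.
November 2031 — 3rd Monday is 2031-11-17.
3rd Monday of December 2031: 2031-12-15.
3rd Monday of January 2032: 2032-01-19.

2032-01-19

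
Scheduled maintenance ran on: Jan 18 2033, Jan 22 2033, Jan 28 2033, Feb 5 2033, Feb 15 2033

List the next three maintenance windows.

Intervals are 4, 6, 8, 10 days — an arithmetic progression with common difference 2.
Next gap: 12 days. Feb 15 2033 + 12 days = Feb 27 2033.
Next gap: 14 days. Feb 27 2033 + 14 days = Mar 13 2033.
Next gap: 16 days. Mar 13 2033 + 16 days = Mar 29 2033.

Feb 27 2033, Mar 13 2033, Mar 29 2033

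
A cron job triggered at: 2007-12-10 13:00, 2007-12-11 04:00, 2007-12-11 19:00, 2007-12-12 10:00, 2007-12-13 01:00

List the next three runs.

Gaps: 15, 15, 15, 15 hours — each event is 15 hours after the previous one.
2007-12-13 01:00 + 15 h = 2007-12-13 16:00.
2007-12-13 16:00 + 15 h = 2007-12-14 07:00.
2007-12-14 07:00 + 15 h = 2007-12-14 22:00.

2007-12-13 16:00, 2007-12-14 07:00, 2007-12-14 22:00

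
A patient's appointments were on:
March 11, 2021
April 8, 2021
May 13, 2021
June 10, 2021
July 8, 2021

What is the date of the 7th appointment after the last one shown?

February 10, 2022

Gaps: 28, 35, 28, 28 days — a mix of 28 and 35. Every date is a Thursday.
Each is the 2nd Thursday of its month.
2nd Thursday of August 2021: August 12, 2021.
September 2021 — 2nd Thursday is September 9, 2021.
2nd Thursday of October 2021: October 14, 2021.
November 2021 — 2nd Thursday is November 11, 2021.
2nd Thursday of December 2021: December 9, 2021.
January 2022 — 2nd Thursday is January 13, 2022.
2nd Thursday of February 2022: February 10, 2022.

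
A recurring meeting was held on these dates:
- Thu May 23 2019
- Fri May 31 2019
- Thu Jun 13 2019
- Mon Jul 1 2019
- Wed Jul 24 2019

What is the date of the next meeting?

Wed Aug 21 2019

Intervals are 8, 13, 18, 23 days — an arithmetic progression with common difference 5.
Next gap: 28 days. Wed Jul 24 2019 + 28 days = Wed Aug 21 2019.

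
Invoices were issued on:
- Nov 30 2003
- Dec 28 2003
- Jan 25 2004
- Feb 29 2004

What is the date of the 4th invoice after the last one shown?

Jun 27 2004

Every date is a Sunday; gaps 28, 28, 35 days.
Each is the last Sunday of its month (at least one falls on the 29th or later, ruling out '4th Sunday').
March 2004 ends with Sunday Mar 28 2004.
April 2004 ends with Sunday Apr 25 2004.
Last Sunday of May 2004: May 30 2004.
June 2004 ends with Sunday Jun 27 2004.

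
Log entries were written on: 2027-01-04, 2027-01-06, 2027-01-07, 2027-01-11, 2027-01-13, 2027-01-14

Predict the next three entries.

2027-01-18, 2027-01-20, 2027-01-21

Every event lands on a Monday or Wednesday or Thursday (gaps cycle 2, 1, 4, 2, 1).
So the schedule is: every Monday, Wednesday and Thursday.
Next Monday: 2027-01-18.
Next Wednesday: 2027-01-20.
Next Thursday: 2027-01-21.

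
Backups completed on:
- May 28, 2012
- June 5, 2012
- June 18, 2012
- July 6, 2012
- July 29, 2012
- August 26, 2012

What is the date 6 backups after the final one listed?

May 26, 2013

Intervals are 8, 13, 18, 23, 28 days — an arithmetic progression with common difference 5.
Next gap: 33 days. August 26, 2012 + 33 days = September 28, 2012.
Next gap: 38 days. September 28, 2012 + 38 days = November 5, 2012.
Next gap: 43 days. November 5, 2012 + 43 days = December 18, 2012.
Next gap: 48 days. December 18, 2012 + 48 days = February 4, 2013.
Next gap: 53 days. February 4, 2013 + 53 days = March 29, 2013.
Next gap: 58 days. March 29, 2013 + 58 days = May 26, 2013.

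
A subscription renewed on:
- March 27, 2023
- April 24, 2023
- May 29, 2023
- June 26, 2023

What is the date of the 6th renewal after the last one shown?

December 25, 2023

These are Mondays with 28, 35, 28-day gaps.
Each is the final Monday of its month — May 29, 2023 is past the 28th, so '4th Monday' doesn't fit.
July 2023 ends with Monday July 31, 2023.
August 2023 ends with Monday August 28, 2023.
September 2023 ends with Monday September 25, 2023.
October 2023 ends with Monday October 30, 2023.
Last Monday of November 2023: November 27, 2023.
Last Monday of December 2023: December 25, 2023.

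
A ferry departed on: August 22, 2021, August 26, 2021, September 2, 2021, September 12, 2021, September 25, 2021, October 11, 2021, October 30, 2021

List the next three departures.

November 21, 2021; December 16, 2021; January 13, 2022

Gaps: 4, 7, 10, 13, 16, 19 days — each gap is 3 larger than the previous one.
Next gap: 22 days. October 30, 2021 + 22 days = November 21, 2021.
Next gap: 25 days. November 21, 2021 + 25 days = December 16, 2021.
Next gap: 28 days. December 16, 2021 + 28 days = January 13, 2022.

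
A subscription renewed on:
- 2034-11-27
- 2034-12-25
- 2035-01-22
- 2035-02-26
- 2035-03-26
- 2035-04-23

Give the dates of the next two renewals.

2035-05-28, 2035-06-25

All dates are Mondays, 28, 28, 35, 28, 28 days apart.
Specifically, the 4th Monday of each month.
May 2035 — 4th Monday is 2035-05-28.
4th Monday of June 2035: 2035-06-25.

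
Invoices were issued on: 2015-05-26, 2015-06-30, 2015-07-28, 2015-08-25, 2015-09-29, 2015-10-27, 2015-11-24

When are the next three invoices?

Every date is a Tuesday; gaps 35, 28, 28, 35, 28, 28 days.
Each is the last Tuesday of its month (at least one falls on the 29th or later, ruling out '4th Tuesday').
Last Tuesday of December 2015: 2015-12-29.
January 2016 ends with Tuesday 2016-01-26.
Last Tuesday of February 2016: 2016-02-23.

2015-12-29, 2016-01-26, 2016-02-23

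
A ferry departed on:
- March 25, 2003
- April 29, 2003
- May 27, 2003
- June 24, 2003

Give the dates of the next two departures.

These are Tuesdays with 35, 28, 28-day gaps.
Each is the final Tuesday of its month — April 29, 2003 is past the 28th, so '4th Tuesday' doesn't fit.
Last Tuesday of July 2003: July 29, 2003.
Last Tuesday of August 2003: August 26, 2003.

July 29, 2003; August 26, 2003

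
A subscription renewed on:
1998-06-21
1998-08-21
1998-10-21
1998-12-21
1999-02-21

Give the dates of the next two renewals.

Each date is the 21st; the gaps (61, 61, 61, 62) track the month lengths.
The rule is the 21st of every 2 months.
Next: April 1999 → 1999-04-21.
Next: June 1999 → 1999-06-21.

1999-04-21, 1999-06-21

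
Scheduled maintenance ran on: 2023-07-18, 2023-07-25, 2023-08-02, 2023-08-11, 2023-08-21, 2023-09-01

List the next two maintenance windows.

The spacing grows by 1 each time: 7, 8, 9, 10, 11 days.
Next gap: 12 days. 2023-09-01 + 12 days = 2023-09-13.
Next gap: 13 days. 2023-09-13 + 13 days = 2023-09-26.

2023-09-13, 2023-09-26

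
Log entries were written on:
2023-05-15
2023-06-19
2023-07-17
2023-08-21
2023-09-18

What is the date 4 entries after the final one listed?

These are Mondays at 28- or 35-day spacing (35, 28, 35, 28).
The pattern: 3rd Monday of the month.
October 2023 — 3rd Monday is 2023-10-16.
3rd Monday of November 2023: 2023-11-20.
December 2023 — 3rd Monday is 2023-12-18.
3rd Monday of January 2024: 2024-01-15.

2024-01-15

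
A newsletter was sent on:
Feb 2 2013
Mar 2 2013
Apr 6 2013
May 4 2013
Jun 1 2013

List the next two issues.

Jul 6 2013, Aug 3 2013

All dates are Saturdays, 28, 35, 28, 28 days apart.
Specifically, the 1st Saturday of each month.
1st Saturday of July 2013: Jul 6 2013.
August 2013 — 1st Saturday is Aug 3 2013.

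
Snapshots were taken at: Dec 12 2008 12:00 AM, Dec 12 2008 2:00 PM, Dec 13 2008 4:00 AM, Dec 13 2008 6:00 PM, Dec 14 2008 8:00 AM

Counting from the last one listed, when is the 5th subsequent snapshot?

Dec 17 2008 6:00 AM

Spacing: 14, 14, 14, 14 h — constant 14 h.
Dec 14 2008 8:00 AM + 14 h = Dec 14 2008 10:00 PM.
Dec 14 2008 10:00 PM + 14 h = Dec 15 2008 12:00 PM.
Dec 15 2008 12:00 PM + 14 h = Dec 16 2008 2:00 AM.
Dec 16 2008 2:00 AM + 14 h = Dec 16 2008 4:00 PM.
Dec 16 2008 4:00 PM + 14 h = Dec 17 2008 6:00 AM.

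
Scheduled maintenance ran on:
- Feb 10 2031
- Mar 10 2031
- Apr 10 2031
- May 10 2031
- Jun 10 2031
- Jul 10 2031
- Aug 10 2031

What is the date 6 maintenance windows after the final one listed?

Feb 10 2032

Gaps: 28, 31, 30, 31, 30, 31 days — not constant. Every event is on the 10th of the month.
Pattern: the 10th of each month.
September 2031: Sep 10 2031.
October 2031: Oct 10 2031.
November 2031: Nov 10 2031.
Next: December 2031 → Dec 10 2031.
January 2032: Jan 10 2032.
Next: February 2032 → Feb 10 2032.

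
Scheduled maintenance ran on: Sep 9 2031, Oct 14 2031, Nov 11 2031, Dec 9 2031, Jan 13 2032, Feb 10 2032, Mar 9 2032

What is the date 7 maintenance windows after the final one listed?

Oct 12 2032

All dates are Tuesdays, 35, 28, 28, 35, 28, 28 days apart.
Specifically, the 2nd Tuesday of each month.
2nd Tuesday of April 2032: Apr 13 2032.
May 2032 — 2nd Tuesday is May 11 2032.
June 2032 — 2nd Tuesday is Jun 8 2032.
July 2032 — 2nd Tuesday is Jul 13 2032.
August 2032 — 2nd Tuesday is Aug 10 2032.
2nd Tuesday of September 2032: Sep 14 2032.
October 2032 — 2nd Tuesday is Oct 12 2032.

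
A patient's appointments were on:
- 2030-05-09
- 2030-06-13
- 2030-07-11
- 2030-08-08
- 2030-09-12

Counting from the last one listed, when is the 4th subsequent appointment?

Gaps: 35, 28, 28, 35 days — a mix of 28 and 35. Every date is a Thursday.
Each is the 2nd Thursday of its month.
October 2030 — 2nd Thursday is 2030-10-10.
2nd Thursday of November 2030: 2030-11-14.
2nd Thursday of December 2030: 2030-12-12.
January 2031 — 2nd Thursday is 2031-01-09.

2031-01-09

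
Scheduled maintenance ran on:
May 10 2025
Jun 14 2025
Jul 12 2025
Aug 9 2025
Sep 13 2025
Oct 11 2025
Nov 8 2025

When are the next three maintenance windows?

Dec 13 2025, Jan 10 2026, Feb 14 2026

Gaps: 35, 28, 28, 35, 28, 28 days — a mix of 28 and 35. Every date is a Saturday.
Each is the 2nd Saturday of its month.
2nd Saturday of December 2025: Dec 13 2025.
January 2026 — 2nd Saturday is Jan 10 2026.
2nd Saturday of February 2026: Feb 14 2026.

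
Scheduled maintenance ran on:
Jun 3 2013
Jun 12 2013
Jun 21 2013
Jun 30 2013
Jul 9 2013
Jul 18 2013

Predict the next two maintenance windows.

Every event comes 9 days after the last (9, 9, 9, 9, 9).
Jul 18 2013 + 9 days = Jul 27 2013.
Jul 27 2013 + 9 days = Aug 5 2013.

Jul 27 2013, Aug 5 2013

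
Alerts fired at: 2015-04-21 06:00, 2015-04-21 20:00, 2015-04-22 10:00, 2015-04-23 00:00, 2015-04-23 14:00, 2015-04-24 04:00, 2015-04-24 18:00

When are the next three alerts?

Spacing: 14, 14, 14, 14, 14, 14 h — constant 14 h.
2015-04-24 18:00 + 14 h = 2015-04-25 08:00.
2015-04-25 08:00 + 14 h = 2015-04-25 22:00.
2015-04-25 22:00 + 14 h = 2015-04-26 12:00.

2015-04-25 08:00, 2015-04-25 22:00, 2015-04-26 12:00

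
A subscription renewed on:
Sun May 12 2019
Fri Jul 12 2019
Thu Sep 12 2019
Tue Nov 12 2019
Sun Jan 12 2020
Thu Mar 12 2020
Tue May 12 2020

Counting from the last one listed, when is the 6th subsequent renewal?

Wed May 12 2021

The day-of-month is always 12 (61, 62, 61, 61, 60, 61 days between events).
So this recurs on the 12th of every 2 months.
July 2020: Sun Jul 12 2020.
Next: September 2020 → Sat Sep 12 2020.
November 2020: Thu Nov 12 2020.
Next: January 2021 → Tue Jan 12 2021.
March 2021: Fri Mar 12 2021.
Next: May 2021 → Wed May 12 2021.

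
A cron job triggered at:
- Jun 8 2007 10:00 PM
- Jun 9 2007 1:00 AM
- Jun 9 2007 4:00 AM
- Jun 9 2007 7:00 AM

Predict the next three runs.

The interval is a steady 3 hours (3, 3, 3).
Jun 9 2007 7:00 AM + 3 h = Jun 9 2007 10:00 AM.
Jun 9 2007 10:00 AM + 3 h = Jun 9 2007 1:00 PM.
Jun 9 2007 1:00 PM + 3 h = Jun 9 2007 4:00 PM.

Jun 9 2007 10:00 AM, Jun 9 2007 1:00 PM, Jun 9 2007 4:00 PM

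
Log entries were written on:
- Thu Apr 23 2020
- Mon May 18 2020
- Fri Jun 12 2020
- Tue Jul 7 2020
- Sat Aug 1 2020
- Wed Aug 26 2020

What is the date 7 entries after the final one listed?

Wed Feb 17 2021

Every event comes 25 days after the last (25, 25, 25, 25, 25).
Wed Aug 26 2020 + 25 days = Sun Sep 20 2020.
Sun Sep 20 2020 + 25 days = Thu Oct 15 2020.
Thu Oct 15 2020 + 25 days = Mon Nov 9 2020.
Mon Nov 9 2020 + 25 days = Fri Dec 4 2020.
Fri Dec 4 2020 + 25 days = Tue Dec 29 2020.
Tue Dec 29 2020 + 25 days = Sat Jan 23 2021.
Sat Jan 23 2021 + 25 days = Wed Feb 17 2021.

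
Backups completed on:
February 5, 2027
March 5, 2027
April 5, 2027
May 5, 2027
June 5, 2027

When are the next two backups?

July 5, 2027; August 5, 2027

The day-of-month is always 5 (28, 31, 30, 31 days between events).
So this recurs on the 5th of each month.
July 2027: July 5, 2027.
Next: August 2027 → August 5, 2027.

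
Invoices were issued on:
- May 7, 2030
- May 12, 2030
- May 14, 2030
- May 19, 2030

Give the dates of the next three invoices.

Gaps: 5, 2, 5 days — not constant, but cyclic with period 2.
The events fall on every Tuesday and Sunday.
Next Tuesday: May 21, 2030.
The following Sunday is May 26, 2030.
Next Tuesday: May 28, 2030.

May 21, 2030; May 26, 2030; May 28, 2030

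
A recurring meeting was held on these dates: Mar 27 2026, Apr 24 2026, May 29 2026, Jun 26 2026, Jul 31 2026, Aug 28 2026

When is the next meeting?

Sep 25 2026

All Fridays; the gaps (28, 35, 28, 35, 28) vary with month length.
This is the last Friday of each month.
Last Friday of September 2026: Sep 25 2026.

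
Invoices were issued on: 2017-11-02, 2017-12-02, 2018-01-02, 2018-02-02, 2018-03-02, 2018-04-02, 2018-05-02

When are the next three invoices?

The day-of-month is always 2 (30, 31, 31, 28, 31, 30 days between events).
So this recurs on the 2nd of each month.
June 2018: 2018-06-02.
July 2018: 2018-07-02.
August 2018: 2018-08-02.

2018-06-02, 2018-07-02, 2018-08-02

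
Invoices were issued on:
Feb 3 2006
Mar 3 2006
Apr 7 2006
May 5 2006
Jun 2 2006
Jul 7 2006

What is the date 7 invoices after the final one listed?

Gaps: 28, 35, 28, 28, 35 days — a mix of 28 and 35. Every date is a Friday.
Each is the 1st Friday of its month.
1st Friday of August 2006: Aug 4 2006.
1st Friday of September 2006: Sep 1 2006.
October 2006 — 1st Friday is Oct 6 2006.
November 2006 — 1st Friday is Nov 3 2006.
December 2006 — 1st Friday is Dec 1 2006.
January 2007 — 1st Friday is Jan 5 2007.
1st Friday of February 2007: Feb 2 2007.

Feb 2 2007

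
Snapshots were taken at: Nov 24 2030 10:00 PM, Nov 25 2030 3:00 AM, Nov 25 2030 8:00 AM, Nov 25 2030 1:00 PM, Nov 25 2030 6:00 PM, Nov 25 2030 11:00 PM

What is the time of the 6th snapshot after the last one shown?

Nov 27 2030 5:00 AM

The interval is a steady 5 hours (5, 5, 5, 5, 5).
Nov 25 2030 11:00 PM + 5 h = Nov 26 2030 4:00 AM.
Nov 26 2030 4:00 AM + 5 h = Nov 26 2030 9:00 AM.
Nov 26 2030 9:00 AM + 5 h = Nov 26 2030 2:00 PM.
Nov 26 2030 2:00 PM + 5 h = Nov 26 2030 7:00 PM.
Nov 26 2030 7:00 PM + 5 h = Nov 27 2030 12:00 AM.
Nov 27 2030 12:00 AM + 5 h = Nov 27 2030 5:00 AM.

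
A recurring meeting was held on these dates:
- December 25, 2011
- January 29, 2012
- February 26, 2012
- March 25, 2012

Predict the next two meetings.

All Sundays; the gaps (35, 28, 28) vary with month length.
This is the last Sunday of each month.
Last Sunday of April 2012: April 29, 2012.
Last Sunday of May 2012: May 27, 2012.

April 29, 2012; May 27, 2012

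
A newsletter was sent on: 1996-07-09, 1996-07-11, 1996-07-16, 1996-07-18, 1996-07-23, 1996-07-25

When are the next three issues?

The gap pattern 2, 5, 2, 5, 2 repeats every 2 events.
These are the Tuesdays and Thursdays of each week.
Next Tuesday: 1996-07-30.
Next Thursday: 1996-08-01.
The following Tuesday is 1996-08-06.

1996-07-30, 1996-08-01, 1996-08-06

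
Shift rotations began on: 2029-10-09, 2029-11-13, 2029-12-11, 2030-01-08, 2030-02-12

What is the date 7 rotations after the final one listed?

Gaps: 35, 28, 28, 35 days — a mix of 28 and 35. Every date is a Tuesday.
Each is the 2nd Tuesday of its month.
March 2030 — 2nd Tuesday is 2030-03-12.
April 2030 — 2nd Tuesday is 2030-04-09.
2nd Tuesday of May 2030: 2030-05-14.
June 2030 — 2nd Tuesday is 2030-06-11.
July 2030 — 2nd Tuesday is 2030-07-09.
2nd Tuesday of August 2030: 2030-08-13.
2nd Tuesday of September 2030: 2030-09-10.

2030-09-10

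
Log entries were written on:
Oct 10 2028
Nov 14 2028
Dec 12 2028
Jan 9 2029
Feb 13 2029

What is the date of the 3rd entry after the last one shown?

Gaps: 35, 28, 28, 35 days — a mix of 28 and 35. Every date is a Tuesday.
Each is the 2nd Tuesday of its month.
March 2029 — 2nd Tuesday is Mar 13 2029.
April 2029 — 2nd Tuesday is Apr 10 2029.
2nd Tuesday of May 2029: May 8 2029.

May 8 2029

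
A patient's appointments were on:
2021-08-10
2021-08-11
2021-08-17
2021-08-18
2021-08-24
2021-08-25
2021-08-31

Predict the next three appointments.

Every event lands on a Tuesday or Wednesday (gaps cycle 1, 6, 1, 6, 1, 6).
So the schedule is: every Tuesday and Wednesday.
The following Wednesday is 2021-09-01.
The following Tuesday is 2021-09-07.
The following Wednesday is 2021-09-08.

2021-09-01, 2021-09-07, 2021-09-08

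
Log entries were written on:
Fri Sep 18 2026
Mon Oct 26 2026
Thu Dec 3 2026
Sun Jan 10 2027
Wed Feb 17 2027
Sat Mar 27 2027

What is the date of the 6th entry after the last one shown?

Gaps between consecutive events: 38, 38, 38, 38, 38 days — a constant 38-day interval.
Sat Mar 27 2027 + 38 days = Tue May 4 2027.
Tue May 4 2027 + 38 days = Fri Jun 11 2027.
Fri Jun 11 2027 + 38 days = Mon Jul 19 2027.
Mon Jul 19 2027 + 38 days = Thu Aug 26 2027.
Thu Aug 26 2027 + 38 days = Sun Oct 3 2027.
Sun Oct 3 2027 + 38 days = Wed Nov 10 2027.

Wed Nov 10 2027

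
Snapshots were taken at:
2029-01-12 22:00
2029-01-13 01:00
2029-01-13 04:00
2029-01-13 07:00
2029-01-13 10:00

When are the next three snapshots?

2029-01-13 13:00, 2029-01-13 16:00, 2029-01-13 19:00

Gaps: 3, 3, 3, 3 hours — each event is 3 hours after the previous one.
2029-01-13 10:00 + 3 h = 2029-01-13 13:00.
2029-01-13 13:00 + 3 h = 2029-01-13 16:00.
2029-01-13 16:00 + 3 h = 2029-01-13 19:00.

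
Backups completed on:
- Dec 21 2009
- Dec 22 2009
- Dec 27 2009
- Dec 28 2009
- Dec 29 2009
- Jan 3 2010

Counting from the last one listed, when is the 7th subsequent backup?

Jan 18 2010

Gaps: 1, 5, 1, 1, 5 days — not constant, but cyclic with period 3.
The events fall on every Monday, Tuesday and Sunday.
Next Monday: Jan 4 2010.
Next Tuesday: Jan 5 2010.
The following Sunday is Jan 10 2010.
The following Monday is Jan 11 2010.
The following Tuesday is Jan 12 2010.
Next Sunday: Jan 17 2010.
The following Monday is Jan 18 2010.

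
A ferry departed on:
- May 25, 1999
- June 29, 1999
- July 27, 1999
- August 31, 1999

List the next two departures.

Every date is a Tuesday; gaps 35, 28, 35 days.
Each is the last Tuesday of its month (at least one falls on the 29th or later, ruling out '4th Tuesday').
September 1999 ends with Tuesday September 28, 1999.
October 1999 ends with Tuesday October 26, 1999.

September 28, 1999; October 26, 1999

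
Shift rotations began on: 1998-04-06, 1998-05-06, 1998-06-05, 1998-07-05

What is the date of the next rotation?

Gaps between consecutive events: 30, 30, 30 days — a constant 30-day interval.
1998-07-05 + 30 days = 1998-08-04.

1998-08-04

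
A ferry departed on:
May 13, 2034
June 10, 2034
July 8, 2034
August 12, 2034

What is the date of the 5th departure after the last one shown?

All dates are Saturdays, 28, 28, 35 days apart.
Specifically, the 2nd Saturday of each month.
2nd Saturday of September 2034: September 9, 2034.
October 2034 — 2nd Saturday is October 14, 2034.
2nd Saturday of November 2034: November 11, 2034.
December 2034 — 2nd Saturday is December 9, 2034.
2nd Saturday of January 2035: January 13, 2035.

January 13, 2035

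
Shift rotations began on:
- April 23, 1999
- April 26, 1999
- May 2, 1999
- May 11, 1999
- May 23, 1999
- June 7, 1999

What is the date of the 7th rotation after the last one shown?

December 13, 1999

The spacing grows by 3 each time: 3, 6, 9, 12, 15 days.
Next gap: 18 days. June 7, 1999 + 18 days = June 25, 1999.
Next gap: 21 days. June 25, 1999 + 21 days = July 16, 1999.
Next gap: 24 days. July 16, 1999 + 24 days = August 9, 1999.
Next gap: 27 days. August 9, 1999 + 27 days = September 5, 1999.
Next gap: 30 days. September 5, 1999 + 30 days = October 5, 1999.
Next gap: 33 days. October 5, 1999 + 33 days = November 7, 1999.
Next gap: 36 days. November 7, 1999 + 36 days = December 13, 1999.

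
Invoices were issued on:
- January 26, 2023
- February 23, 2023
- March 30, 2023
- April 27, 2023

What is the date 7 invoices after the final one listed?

November 30, 2023

Every date is a Thursday; gaps 28, 35, 28 days.
Each is the last Thursday of its month (at least one falls on the 29th or later, ruling out '4th Thursday').
May 2023 ends with Thursday May 25, 2023.
June 2023 ends with Thursday June 29, 2023.
July 2023 ends with Thursday July 27, 2023.
Last Thursday of August 2023: August 31, 2023.
Last Thursday of September 2023: September 28, 2023.
Last Thursday of October 2023: October 26, 2023.
November 2023 ends with Thursday November 30, 2023.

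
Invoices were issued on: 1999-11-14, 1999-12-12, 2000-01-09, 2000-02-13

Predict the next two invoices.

These are Sundays at 28- or 35-day spacing (28, 28, 35).
The pattern: 2nd Sunday of the month.
March 2000 — 2nd Sunday is 2000-03-12.
April 2000 — 2nd Sunday is 2000-04-09.

2000-03-12, 2000-04-09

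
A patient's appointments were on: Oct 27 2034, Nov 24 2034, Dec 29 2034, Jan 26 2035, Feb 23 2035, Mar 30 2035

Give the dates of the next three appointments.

All Fridays; the gaps (28, 35, 28, 28, 35) vary with month length.
This is the last Friday of each month.
Last Friday of April 2035: Apr 27 2035.
May 2035 ends with Friday May 25 2035.
June 2035 ends with Friday Jun 29 2035.

Apr 27 2035, May 25 2035, Jun 29 2035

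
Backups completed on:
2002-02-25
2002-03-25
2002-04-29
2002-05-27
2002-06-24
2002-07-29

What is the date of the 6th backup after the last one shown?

Every date is a Monday; gaps 28, 35, 28, 28, 35 days.
Each is the last Monday of its month (at least one falls on the 29th or later, ruling out '4th Monday').
Last Monday of August 2002: 2002-08-26.
Last Monday of September 2002: 2002-09-30.
October 2002 ends with Monday 2002-10-28.
Last Monday of November 2002: 2002-11-25.
December 2002 ends with Monday 2002-12-30.
January 2003 ends with Monday 2003-01-27.

2003-01-27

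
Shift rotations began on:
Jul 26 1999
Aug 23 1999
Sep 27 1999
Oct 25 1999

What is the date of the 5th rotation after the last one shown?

Gaps: 28, 35, 28 days — a mix of 28 and 35. Every date is a Monday.
Each is the 4th Monday of its month.
November 1999 — 4th Monday is Nov 22 1999.
December 1999 — 4th Monday is Dec 27 1999.
January 2000 — 4th Monday is Jan 24 2000.
4th Monday of February 2000: Feb 28 2000.
4th Monday of March 2000: Mar 27 2000.

Mar 27 2000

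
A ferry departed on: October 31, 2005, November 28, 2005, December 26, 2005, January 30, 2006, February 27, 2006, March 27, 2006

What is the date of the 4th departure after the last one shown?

Every date is a Monday; gaps 28, 28, 35, 28, 28 days.
Each is the last Monday of its month (at least one falls on the 29th or later, ruling out '4th Monday').
Last Monday of April 2006: April 24, 2006.
May 2006 ends with Monday May 29, 2006.
June 2006 ends with Monday June 26, 2006.
Last Monday of July 2006: July 31, 2006.

July 31, 2006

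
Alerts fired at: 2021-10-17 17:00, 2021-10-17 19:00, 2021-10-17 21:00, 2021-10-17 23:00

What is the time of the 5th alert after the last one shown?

Spacing: 2, 2, 2 h — constant 2 h.
2021-10-17 23:00 + 2 h = 2021-10-18 01:00.
2021-10-18 01:00 + 2 h = 2021-10-18 03:00.
2021-10-18 03:00 + 2 h = 2021-10-18 05:00.
2021-10-18 05:00 + 2 h = 2021-10-18 07:00.
2021-10-18 07:00 + 2 h = 2021-10-18 09:00.

2021-10-18 09:00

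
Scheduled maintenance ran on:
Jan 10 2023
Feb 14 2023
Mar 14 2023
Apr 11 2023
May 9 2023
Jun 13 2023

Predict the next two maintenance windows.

Jul 11 2023, Aug 8 2023

Gaps: 35, 28, 28, 28, 35 days — a mix of 28 and 35. Every date is a Tuesday.
Each is the 2nd Tuesday of its month.
July 2023 — 2nd Tuesday is Jul 11 2023.
2nd Tuesday of August 2023: Aug 8 2023.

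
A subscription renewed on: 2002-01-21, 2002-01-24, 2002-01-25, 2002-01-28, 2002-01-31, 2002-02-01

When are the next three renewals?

2002-02-04, 2002-02-07, 2002-02-08

Every event lands on a Monday or Thursday or Friday (gaps cycle 3, 1, 3, 3, 1).
So the schedule is: every Monday, Thursday and Friday.
The following Monday is 2002-02-04.
Next Thursday: 2002-02-07.
The following Friday is 2002-02-08.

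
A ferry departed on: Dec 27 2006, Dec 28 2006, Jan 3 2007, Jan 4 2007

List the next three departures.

The gap pattern 1, 6, 1 repeats every 2 events.
These are the Wednesdays and Thursdays of each week.
Next Wednesday: Jan 10 2007.
The following Thursday is Jan 11 2007.
Next Wednesday: Jan 17 2007.

Jan 10 2007, Jan 11 2007, Jan 17 2007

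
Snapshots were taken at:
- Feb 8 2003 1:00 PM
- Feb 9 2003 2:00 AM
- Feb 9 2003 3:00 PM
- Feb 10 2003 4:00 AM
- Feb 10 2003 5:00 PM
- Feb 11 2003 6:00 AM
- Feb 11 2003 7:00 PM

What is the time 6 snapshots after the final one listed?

Gaps: 13, 13, 13, 13, 13, 13 hours — each event is 13 hours after the previous one.
Feb 11 2003 7:00 PM + 13 h = Feb 12 2003 8:00 AM.
Feb 12 2003 8:00 AM + 13 h = Feb 12 2003 9:00 PM.
Feb 12 2003 9:00 PM + 13 h = Feb 13 2003 10:00 AM.
Feb 13 2003 10:00 AM + 13 h = Feb 13 2003 11:00 PM.
Feb 13 2003 11:00 PM + 13 h = Feb 14 2003 12:00 PM.
Feb 14 2003 12:00 PM + 13 h = Feb 15 2003 1:00 AM.

Feb 15 2003 1:00 AM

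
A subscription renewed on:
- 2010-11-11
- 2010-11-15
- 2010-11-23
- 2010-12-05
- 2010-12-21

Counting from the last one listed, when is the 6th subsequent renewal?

2011-06-19

Intervals are 4, 8, 12, 16 days — an arithmetic progression with common difference 4.
Next gap: 20 days. 2010-12-21 + 20 days = 2011-01-10.
Next gap: 24 days. 2011-01-10 + 24 days = 2011-02-03.
Next gap: 28 days. 2011-02-03 + 28 days = 2011-03-03.
Next gap: 32 days. 2011-03-03 + 32 days = 2011-04-04.
Next gap: 36 days. 2011-04-04 + 36 days = 2011-05-10.
Next gap: 40 days. 2011-05-10 + 40 days = 2011-06-19.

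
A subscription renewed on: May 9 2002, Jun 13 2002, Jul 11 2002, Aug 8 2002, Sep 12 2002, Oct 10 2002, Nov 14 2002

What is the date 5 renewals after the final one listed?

These are Thursdays at 28- or 35-day spacing (35, 28, 28, 35, 28, 35).
The pattern: 2nd Thursday of the month.
2nd Thursday of December 2002: Dec 12 2002.
2nd Thursday of January 2003: Jan 9 2003.
2nd Thursday of February 2003: Feb 13 2003.
2nd Thursday of March 2003: Mar 13 2003.
2nd Thursday of April 2003: Apr 10 2003.

Apr 10 2003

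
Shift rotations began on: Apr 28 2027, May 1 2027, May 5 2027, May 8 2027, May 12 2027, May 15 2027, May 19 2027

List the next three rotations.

May 22 2027, May 26 2027, May 29 2027

Gaps: 3, 4, 3, 4, 3, 4 days — not constant, but cyclic with period 2.
The events fall on every Wednesday and Saturday.
The following Saturday is May 22 2027.
Next Wednesday: May 26 2027.
The following Saturday is May 29 2027.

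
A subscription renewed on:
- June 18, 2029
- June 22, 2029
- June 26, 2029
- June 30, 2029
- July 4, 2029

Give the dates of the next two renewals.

July 8, 2029; July 12, 2029

The spacing is 4, 4, 4, 4 days — always 4 days.
July 4, 2029 + 4 days = July 8, 2029.
July 8, 2029 + 4 days = July 12, 2029.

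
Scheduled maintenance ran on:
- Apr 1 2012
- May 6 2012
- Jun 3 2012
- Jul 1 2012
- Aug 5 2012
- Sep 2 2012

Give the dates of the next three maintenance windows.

Oct 7 2012, Nov 4 2012, Dec 2 2012

All dates are Sundays, 35, 28, 28, 35, 28 days apart.
Specifically, the 1st Sunday of each month.
1st Sunday of October 2012: Oct 7 2012.
November 2012 — 1st Sunday is Nov 4 2012.
1st Sunday of December 2012: Dec 2 2012.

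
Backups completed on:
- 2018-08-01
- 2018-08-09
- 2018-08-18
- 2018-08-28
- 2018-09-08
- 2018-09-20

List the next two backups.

2018-10-03, 2018-10-17

The spacing grows by 1 each time: 8, 9, 10, 11, 12 days.
Next gap: 13 days. 2018-09-20 + 13 days = 2018-10-03.
Next gap: 14 days. 2018-10-03 + 14 days = 2018-10-17.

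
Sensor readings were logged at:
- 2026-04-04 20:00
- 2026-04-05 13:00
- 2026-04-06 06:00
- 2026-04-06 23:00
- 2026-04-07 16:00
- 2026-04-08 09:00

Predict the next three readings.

2026-04-09 02:00, 2026-04-09 19:00, 2026-04-10 12:00

The interval is a steady 17 hours (17, 17, 17, 17, 17).
2026-04-08 09:00 + 17 h = 2026-04-09 02:00.
2026-04-09 02:00 + 17 h = 2026-04-09 19:00.
2026-04-09 19:00 + 17 h = 2026-04-10 12:00.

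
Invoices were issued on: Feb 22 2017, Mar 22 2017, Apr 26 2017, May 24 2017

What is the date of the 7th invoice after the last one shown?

Gaps: 28, 35, 28 days — a mix of 28 and 35. Every date is a Wednesday.
Each is the 4th Wednesday of its month.
June 2017 — 4th Wednesday is Jun 28 2017.
4th Wednesday of July 2017: Jul 26 2017.
4th Wednesday of August 2017: Aug 23 2017.
4th Wednesday of September 2017: Sep 27 2017.
4th Wednesday of October 2017: Oct 25 2017.
4th Wednesday of November 2017: Nov 22 2017.
December 2017 — 4th Wednesday is Dec 27 2017.

Dec 27 2017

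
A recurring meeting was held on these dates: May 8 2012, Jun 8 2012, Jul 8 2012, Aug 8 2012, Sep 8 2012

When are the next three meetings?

The day-of-month is always 8 (31, 30, 31, 31 days between events).
So this recurs on the 8th of each month.
Next: October 2012 → Oct 8 2012.
Next: November 2012 → Nov 8 2012.
December 2012: Dec 8 2012.

Oct 8 2012, Nov 8 2012, Dec 8 2012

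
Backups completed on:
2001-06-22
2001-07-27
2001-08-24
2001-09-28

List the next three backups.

All dates are Fridays, 35, 28, 35 days apart.
Specifically, the 4th Friday of each month.
4th Friday of October 2001: 2001-10-26.
November 2001 — 4th Friday is 2001-11-23.
December 2001 — 4th Friday is 2001-12-28.

2001-10-26, 2001-11-23, 2001-12-28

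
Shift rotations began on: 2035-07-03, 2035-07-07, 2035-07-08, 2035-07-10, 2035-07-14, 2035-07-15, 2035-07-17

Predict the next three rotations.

Every event lands on a Tuesday or Saturday or Sunday (gaps cycle 4, 1, 2, 4, 1, 2).
So the schedule is: every Tuesday, Saturday and Sunday.
The following Saturday is 2035-07-21.
The following Sunday is 2035-07-22.
Next Tuesday: 2035-07-24.

2035-07-21, 2035-07-22, 2035-07-24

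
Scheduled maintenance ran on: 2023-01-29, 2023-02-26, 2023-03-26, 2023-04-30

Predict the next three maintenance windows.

2023-05-28, 2023-06-25, 2023-07-30

These are Sundays with 28, 28, 35-day gaps.
Each is the final Sunday of its month — 2023-01-29 is past the 28th, so '4th Sunday' doesn't fit.
May 2023 ends with Sunday 2023-05-28.
June 2023 ends with Sunday 2023-06-25.
Last Sunday of July 2023: 2023-07-30.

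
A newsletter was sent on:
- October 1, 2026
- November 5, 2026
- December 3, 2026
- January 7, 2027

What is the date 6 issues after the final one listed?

July 1, 2027

These are Thursdays at 28- or 35-day spacing (35, 28, 35).
The pattern: 1st Thursday of the month.
1st Thursday of February 2027: February 4, 2027.
March 2027 — 1st Thursday is March 4, 2027.
1st Thursday of April 2027: April 1, 2027.
1st Thursday of May 2027: May 6, 2027.
1st Thursday of June 2027: June 3, 2027.
July 2027 — 1st Thursday is July 1, 2027.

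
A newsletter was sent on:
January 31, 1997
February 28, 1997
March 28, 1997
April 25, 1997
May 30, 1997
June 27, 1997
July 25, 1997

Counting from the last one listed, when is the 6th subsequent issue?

Every date is a Friday; gaps 28, 28, 28, 35, 28, 28 days.
Each is the last Friday of its month (at least one falls on the 29th or later, ruling out '4th Friday').
August 1997 ends with Friday August 29, 1997.
Last Friday of September 1997: September 26, 1997.
Last Friday of October 1997: October 31, 1997.
November 1997 ends with Friday November 28, 1997.
December 1997 ends with Friday December 26, 1997.
January 1998 ends with Friday January 30, 1998.

January 30, 1998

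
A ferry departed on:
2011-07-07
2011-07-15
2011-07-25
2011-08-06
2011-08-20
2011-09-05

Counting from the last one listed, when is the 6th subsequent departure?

The spacing grows by 2 each time: 8, 10, 12, 14, 16 days.
Next gap: 18 days. 2011-09-05 + 18 days = 2011-09-23.
Next gap: 20 days. 2011-09-23 + 20 days = 2011-10-13.
Next gap: 22 days. 2011-10-13 + 22 days = 2011-11-04.
Next gap: 24 days. 2011-11-04 + 24 days = 2011-11-28.
Next gap: 26 days. 2011-11-28 + 26 days = 2011-12-24.
Next gap: 28 days. 2011-12-24 + 28 days = 2012-01-21.

2012-01-21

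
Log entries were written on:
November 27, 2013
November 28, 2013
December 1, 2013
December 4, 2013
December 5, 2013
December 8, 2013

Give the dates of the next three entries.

Every event lands on a Wednesday or Thursday or Sunday (gaps cycle 1, 3, 3, 1, 3).
So the schedule is: every Wednesday, Thursday and Sunday.
The following Wednesday is December 11, 2013.
Next Thursday: December 12, 2013.
Next Sunday: December 15, 2013.

December 11, 2013; December 12, 2013; December 15, 2013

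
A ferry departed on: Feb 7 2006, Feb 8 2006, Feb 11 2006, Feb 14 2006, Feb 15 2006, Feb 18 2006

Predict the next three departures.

Feb 21 2006, Feb 22 2006, Feb 25 2006

Every event lands on a Tuesday or Wednesday or Saturday (gaps cycle 1, 3, 3, 1, 3).
So the schedule is: every Tuesday, Wednesday and Saturday.
The following Tuesday is Feb 21 2006.
Next Wednesday: Feb 22 2006.
The following Saturday is Feb 25 2006.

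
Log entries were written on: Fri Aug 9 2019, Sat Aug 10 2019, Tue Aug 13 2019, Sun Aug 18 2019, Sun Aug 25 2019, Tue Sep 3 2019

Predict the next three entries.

Sat Sep 14 2019, Fri Sep 27 2019, Sat Oct 12 2019

The spacing grows by 2 each time: 1, 3, 5, 7, 9 days.
Next gap: 11 days. Tue Sep 3 2019 + 11 days = Sat Sep 14 2019.
Next gap: 13 days. Sat Sep 14 2019 + 13 days = Fri Sep 27 2019.
Next gap: 15 days. Fri Sep 27 2019 + 15 days = Sat Oct 12 2019.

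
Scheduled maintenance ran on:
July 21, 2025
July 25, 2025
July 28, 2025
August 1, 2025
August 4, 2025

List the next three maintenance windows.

August 8, 2025; August 11, 2025; August 15, 2025

Every event lands on a Monday or Friday (gaps cycle 4, 3, 4, 3).
So the schedule is: every Monday and Friday.
The following Friday is August 8, 2025.
Next Monday: August 11, 2025.
The following Friday is August 15, 2025.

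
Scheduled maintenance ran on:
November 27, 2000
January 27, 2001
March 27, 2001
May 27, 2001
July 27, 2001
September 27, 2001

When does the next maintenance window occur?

Each date is the 27th; the gaps (61, 59, 61, 61, 62) track the month lengths.
The rule is the 27th of every 2 months.
Next: November 2001 → November 27, 2001.

November 27, 2001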